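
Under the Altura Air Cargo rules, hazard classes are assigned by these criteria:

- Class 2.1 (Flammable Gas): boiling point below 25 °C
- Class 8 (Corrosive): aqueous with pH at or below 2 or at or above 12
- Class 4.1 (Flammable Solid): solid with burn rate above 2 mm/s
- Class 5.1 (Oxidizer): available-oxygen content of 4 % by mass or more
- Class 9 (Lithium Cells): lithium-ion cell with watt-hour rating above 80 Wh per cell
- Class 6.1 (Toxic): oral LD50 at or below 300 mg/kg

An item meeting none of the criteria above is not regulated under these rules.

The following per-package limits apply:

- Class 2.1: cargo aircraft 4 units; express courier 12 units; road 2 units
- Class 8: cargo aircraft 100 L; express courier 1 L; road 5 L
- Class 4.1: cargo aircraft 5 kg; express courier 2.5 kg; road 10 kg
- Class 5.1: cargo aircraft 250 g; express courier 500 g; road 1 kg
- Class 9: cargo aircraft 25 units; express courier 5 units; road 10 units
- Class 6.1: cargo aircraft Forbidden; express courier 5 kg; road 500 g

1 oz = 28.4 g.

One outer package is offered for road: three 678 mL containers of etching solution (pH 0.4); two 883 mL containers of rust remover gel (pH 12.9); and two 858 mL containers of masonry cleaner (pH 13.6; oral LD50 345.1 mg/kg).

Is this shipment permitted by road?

With pH 0.4 (≤ 2), the etching solution falls in Class 8.
The rust remover gel has pH 12.9, which is ≥ 12, so it is Class 8 (Corrosive).
Masonry cleaner: pH 13.6 ≥ 12 → Class 8 (Corrosive).
Class 8 net quantity: (three 678 mL containers = 2.034 L) + (two 883 mL containers = 1.766 L) + (two 858 mL containers = 1.716 L) = 5.516 L.
5.516 L > 5 L (road limit, Class 8) — over the limit.

No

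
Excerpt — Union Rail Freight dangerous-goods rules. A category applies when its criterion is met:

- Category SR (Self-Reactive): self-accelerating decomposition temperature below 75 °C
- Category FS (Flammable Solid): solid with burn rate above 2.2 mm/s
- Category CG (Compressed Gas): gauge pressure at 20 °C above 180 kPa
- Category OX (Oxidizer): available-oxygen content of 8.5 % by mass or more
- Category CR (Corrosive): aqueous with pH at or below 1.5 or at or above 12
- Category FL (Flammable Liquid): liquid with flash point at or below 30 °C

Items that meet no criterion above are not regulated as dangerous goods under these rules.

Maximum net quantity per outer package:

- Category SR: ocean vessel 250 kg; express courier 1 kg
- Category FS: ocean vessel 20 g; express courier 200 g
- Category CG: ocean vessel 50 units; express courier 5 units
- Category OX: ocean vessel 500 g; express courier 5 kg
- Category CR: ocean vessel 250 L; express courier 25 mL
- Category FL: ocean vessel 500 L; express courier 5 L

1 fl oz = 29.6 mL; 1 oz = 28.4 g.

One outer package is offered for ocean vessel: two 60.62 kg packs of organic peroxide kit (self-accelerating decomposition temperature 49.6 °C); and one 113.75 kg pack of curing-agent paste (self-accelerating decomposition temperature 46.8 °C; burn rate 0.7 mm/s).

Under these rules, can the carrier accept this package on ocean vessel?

Yes

Self-accelerating decomposition temperature 49.6 °C meets the Category SR criterion (Self-Reactive), so the organic peroxide kit is Category SR.
Curing-agent paste: self-accelerating decomposition temperature 46.8 °C < 75 °C → Category SR (Self-Reactive).
Category SR net quantity: (two 60.62 kg packs = 121.24 kg) + 113.75 kg = 234.99 kg.
That is within the Category SR ocean vessel limit of 250 kg.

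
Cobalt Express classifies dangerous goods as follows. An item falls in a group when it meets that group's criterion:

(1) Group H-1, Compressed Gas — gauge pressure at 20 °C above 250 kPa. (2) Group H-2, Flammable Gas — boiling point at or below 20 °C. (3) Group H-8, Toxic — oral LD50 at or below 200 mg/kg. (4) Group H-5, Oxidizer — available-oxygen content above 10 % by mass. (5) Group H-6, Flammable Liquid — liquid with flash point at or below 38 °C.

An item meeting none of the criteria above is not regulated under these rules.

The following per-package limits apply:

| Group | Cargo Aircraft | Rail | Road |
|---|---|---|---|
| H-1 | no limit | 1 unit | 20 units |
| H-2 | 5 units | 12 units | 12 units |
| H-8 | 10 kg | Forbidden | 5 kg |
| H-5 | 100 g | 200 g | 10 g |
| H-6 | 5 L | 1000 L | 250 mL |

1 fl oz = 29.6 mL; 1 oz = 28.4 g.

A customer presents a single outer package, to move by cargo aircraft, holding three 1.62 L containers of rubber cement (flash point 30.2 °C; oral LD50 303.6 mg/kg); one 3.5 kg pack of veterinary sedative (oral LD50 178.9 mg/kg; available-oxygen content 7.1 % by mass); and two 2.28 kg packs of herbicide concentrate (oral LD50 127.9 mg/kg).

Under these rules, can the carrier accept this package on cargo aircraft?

Yes

The rubber cement has flash point 30.2 °C, which is ≤ 38 °C, so it is Group H-6 (Flammable Liquid).
Oral LD50 178.9 mg/kg meets the Group H-8 criterion (Toxic), so the veterinary sedative is Group H-8.
The herbicide concentrate has oral LD50 127.9 mg/kg, which is ≤ 200 mg/kg, so it is Group H-8 (Toxic).
Total Group H-8: 3.5 kg + (two 2.28 kg packs = 4.56 kg) = 8.06 kg.
8.06 kg is within the cargo aircraft limit of 10 kg for Group H-8.
Group H-6 quantity: three 1.62 L containers = 4.86 L.
4.86 L is within the cargo aircraft limit of 5 L for Group H-6.
Every hazard group is within its cargo aircraft limit and no segregation rule is violated.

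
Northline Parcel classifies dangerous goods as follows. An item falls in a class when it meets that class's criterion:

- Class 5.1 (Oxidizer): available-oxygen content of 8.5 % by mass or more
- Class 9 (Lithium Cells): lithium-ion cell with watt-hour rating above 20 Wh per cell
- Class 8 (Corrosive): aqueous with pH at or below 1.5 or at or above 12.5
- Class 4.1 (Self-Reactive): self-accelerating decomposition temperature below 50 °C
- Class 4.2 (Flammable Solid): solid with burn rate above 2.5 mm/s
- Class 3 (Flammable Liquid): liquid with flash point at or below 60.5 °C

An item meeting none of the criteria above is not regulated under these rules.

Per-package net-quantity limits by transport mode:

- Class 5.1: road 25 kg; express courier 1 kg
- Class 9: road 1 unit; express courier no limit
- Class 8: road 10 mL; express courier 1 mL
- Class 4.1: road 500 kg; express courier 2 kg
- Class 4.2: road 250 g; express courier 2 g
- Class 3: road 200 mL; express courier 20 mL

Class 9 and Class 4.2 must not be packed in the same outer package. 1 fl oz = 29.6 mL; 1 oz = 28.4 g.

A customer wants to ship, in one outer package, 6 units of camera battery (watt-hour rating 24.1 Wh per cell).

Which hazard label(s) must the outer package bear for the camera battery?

Class 9

The camera battery has watt-hour rating 24.1 Wh per cell, which is > 20 Wh per cell, so it is Class 9 (Lithium Cells).
Only the Class 9 label is required.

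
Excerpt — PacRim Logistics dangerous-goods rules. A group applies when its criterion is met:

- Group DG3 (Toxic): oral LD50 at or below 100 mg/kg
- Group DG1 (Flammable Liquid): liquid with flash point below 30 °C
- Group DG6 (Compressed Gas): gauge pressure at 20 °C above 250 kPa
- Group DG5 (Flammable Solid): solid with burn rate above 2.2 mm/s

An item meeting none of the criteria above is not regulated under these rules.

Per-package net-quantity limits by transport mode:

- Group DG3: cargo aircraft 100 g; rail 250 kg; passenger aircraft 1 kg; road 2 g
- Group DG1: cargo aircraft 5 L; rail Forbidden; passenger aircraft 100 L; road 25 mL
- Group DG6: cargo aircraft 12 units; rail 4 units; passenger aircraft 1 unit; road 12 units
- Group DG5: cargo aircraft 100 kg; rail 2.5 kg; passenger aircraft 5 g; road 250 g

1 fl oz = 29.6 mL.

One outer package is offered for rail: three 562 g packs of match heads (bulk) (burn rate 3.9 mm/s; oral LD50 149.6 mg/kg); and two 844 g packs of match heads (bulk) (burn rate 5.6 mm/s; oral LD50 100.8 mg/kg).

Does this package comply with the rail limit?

Match heads (bulk): burn rate 3.9 mm/s > 2.2 mm/s → Group DG5 (Flammable Solid).
With burn rate 5.6 mm/s (> 2.2 mm/s), the match heads (bulk) fall in Group DG5.
Total Group DG5: (three 562 g packs = 1.686 kg) + (two 844 g packs = 1.688 kg) = 3.374 kg.
3.374 kg exceeds the rail limit of 2.5 kg for Group DG5.

No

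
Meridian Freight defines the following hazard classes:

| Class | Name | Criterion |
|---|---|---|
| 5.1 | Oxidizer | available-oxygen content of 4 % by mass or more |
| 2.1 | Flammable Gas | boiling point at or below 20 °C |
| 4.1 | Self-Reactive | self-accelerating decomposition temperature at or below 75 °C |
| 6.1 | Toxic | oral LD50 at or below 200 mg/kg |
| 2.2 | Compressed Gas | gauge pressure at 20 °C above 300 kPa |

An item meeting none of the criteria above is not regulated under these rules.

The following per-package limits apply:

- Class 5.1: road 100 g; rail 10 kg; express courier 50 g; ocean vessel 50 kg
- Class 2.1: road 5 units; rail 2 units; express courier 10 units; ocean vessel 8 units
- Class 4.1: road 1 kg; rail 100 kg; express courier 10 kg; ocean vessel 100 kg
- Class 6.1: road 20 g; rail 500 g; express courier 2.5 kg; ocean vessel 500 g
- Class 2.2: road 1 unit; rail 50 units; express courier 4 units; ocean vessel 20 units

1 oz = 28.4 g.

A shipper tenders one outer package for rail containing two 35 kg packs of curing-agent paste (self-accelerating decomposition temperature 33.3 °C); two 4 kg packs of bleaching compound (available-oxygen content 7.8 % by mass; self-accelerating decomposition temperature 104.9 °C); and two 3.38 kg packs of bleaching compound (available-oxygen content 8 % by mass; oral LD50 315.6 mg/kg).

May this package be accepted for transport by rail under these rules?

Self-accelerating decomposition temperature 33.3 °C meets the Class 4.1 criterion (Self-Reactive), so the curing-agent paste is Class 4.1.
The bleaching compound has available-oxygen content 7.8 % by mass, which is ≥ 4 % by mass, so it is Class 5.1 (Oxidizer).
Available-oxygen content 8 % by mass meets the Class 5.1 criterion (Oxidizer), so the bleaching compound is Class 5.1.
Total Class 5.1: (two 4 kg packs = 8 kg) + (two 3.38 kg packs = 6.76 kg) = 14.76 kg.
14.76 kg exceeds the rail limit of 10 kg for Class 5.1.
Class 4.1 quantity: two 35 kg packs = 70 kg.
70 kg is within the rail limit of 100 kg for Class 4.1.

No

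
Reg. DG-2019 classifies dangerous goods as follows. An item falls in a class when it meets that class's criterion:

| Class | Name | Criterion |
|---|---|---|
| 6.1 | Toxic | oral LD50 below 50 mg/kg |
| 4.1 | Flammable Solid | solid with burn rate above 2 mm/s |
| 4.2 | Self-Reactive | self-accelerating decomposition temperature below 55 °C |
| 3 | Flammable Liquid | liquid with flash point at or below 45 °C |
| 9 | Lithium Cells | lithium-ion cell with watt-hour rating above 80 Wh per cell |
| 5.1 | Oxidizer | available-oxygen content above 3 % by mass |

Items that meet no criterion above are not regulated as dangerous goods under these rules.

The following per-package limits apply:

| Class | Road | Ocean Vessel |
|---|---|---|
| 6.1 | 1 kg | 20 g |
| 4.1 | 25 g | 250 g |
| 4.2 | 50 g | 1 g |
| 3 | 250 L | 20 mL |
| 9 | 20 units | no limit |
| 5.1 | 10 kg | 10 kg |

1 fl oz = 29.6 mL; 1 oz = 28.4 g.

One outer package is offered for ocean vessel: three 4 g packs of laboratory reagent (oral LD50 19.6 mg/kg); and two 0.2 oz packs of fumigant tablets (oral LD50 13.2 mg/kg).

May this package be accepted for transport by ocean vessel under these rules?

Oral LD50 19.6 mg/kg meets the Class 6.1 criterion (Toxic), so the laboratory reagent is Class 6.1.
With oral LD50 13.2 mg/kg (< 50 mg/kg), the fumigant tablets fall in Class 6.1.
Total Class 6.1: (three 4 g packs = 12 g) + (two 0.2 oz packs = 11.36 g) = 23.36 g.
23.36 g > 20 g (ocean vessel limit, Class 6.1) — over the limit.

No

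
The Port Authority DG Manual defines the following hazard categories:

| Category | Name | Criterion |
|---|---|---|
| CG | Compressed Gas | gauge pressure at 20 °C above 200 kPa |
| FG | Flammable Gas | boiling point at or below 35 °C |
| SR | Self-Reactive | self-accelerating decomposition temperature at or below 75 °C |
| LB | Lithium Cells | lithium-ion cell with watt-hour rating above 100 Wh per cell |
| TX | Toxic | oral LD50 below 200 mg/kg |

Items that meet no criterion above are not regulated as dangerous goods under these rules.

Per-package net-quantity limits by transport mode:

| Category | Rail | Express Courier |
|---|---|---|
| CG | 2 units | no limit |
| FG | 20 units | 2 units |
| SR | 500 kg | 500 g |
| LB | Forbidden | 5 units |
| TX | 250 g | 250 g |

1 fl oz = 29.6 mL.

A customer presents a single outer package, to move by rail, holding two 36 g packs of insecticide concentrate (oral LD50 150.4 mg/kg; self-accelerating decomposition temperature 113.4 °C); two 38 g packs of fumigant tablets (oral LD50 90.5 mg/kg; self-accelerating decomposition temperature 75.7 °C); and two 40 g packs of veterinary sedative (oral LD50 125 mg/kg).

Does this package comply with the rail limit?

Insecticide concentrate: oral LD50 150.4 mg/kg < 200 mg/kg → Category TX (Toxic).
Fumigant tablets: oral LD50 90.5 mg/kg < 200 mg/kg → Category TX (Toxic).
Oral LD50 125 mg/kg meets the Category TX criterion (Toxic), so the veterinary sedative is Category TX.
Total Category TX: (two 36 g packs = 72 g) + (two 38 g packs = 76 g) + (two 40 g packs = 80 g) = 228 g.
That is within the Category TX rail limit of 250 g.

Yes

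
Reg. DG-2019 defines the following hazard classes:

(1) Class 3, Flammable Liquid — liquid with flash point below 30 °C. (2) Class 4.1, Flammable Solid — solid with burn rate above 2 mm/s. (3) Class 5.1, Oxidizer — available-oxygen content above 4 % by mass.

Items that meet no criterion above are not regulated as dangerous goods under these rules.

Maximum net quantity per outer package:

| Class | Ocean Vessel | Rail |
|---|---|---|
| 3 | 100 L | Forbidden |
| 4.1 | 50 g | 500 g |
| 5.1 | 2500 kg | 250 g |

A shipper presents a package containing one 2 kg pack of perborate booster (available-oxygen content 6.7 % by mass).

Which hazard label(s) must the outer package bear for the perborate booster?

The perborate booster has available-oxygen content 6.7 % by mass, which is > 4 % by mass, so it is Class 5.1 (Oxidizer).
Only the Class 5.1 label is required.

Class 5.1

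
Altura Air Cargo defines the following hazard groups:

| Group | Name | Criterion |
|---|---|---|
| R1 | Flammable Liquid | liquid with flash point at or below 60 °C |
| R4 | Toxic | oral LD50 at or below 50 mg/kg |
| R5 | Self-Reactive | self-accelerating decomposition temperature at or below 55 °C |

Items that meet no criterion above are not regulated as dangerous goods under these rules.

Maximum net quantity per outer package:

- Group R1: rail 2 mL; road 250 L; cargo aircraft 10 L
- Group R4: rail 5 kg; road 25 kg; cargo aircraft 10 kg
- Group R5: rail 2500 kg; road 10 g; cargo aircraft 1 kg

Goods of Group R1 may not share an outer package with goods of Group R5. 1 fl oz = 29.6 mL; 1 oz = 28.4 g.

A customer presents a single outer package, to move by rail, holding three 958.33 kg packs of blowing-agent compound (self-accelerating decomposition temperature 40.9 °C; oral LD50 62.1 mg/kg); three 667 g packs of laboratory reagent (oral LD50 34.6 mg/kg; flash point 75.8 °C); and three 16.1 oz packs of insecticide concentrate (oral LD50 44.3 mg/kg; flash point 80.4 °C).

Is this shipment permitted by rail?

No

Self-accelerating decomposition temperature 40.9 °C meets the Group R5 criterion (Self-Reactive), so the blowing-agent compound is Group R5.
The laboratory reagent has oral LD50 34.6 mg/kg, which is ≤ 50 mg/kg, so it is Group R4 (Toxic).
The insecticide concentrate has oral LD50 44.3 mg/kg, which is ≤ 50 mg/kg, so it is Group R4 (Toxic).
Total Group R4: (three 667 g packs = 2.001 kg) + (three 16.1 oz packs = 1371.72 g) = 3372.72 g.
3372.72 g ≤ 5 kg (rail limit, Group R4) — within limit.
Group R5 quantity: three 958.33 kg packs = 2874.99 kg.
2874.99 kg exceeds the rail limit of 2500 kg for Group R5.
The segregation rule (Group R1 with Group R5) does not apply to Group R4 with Group R5.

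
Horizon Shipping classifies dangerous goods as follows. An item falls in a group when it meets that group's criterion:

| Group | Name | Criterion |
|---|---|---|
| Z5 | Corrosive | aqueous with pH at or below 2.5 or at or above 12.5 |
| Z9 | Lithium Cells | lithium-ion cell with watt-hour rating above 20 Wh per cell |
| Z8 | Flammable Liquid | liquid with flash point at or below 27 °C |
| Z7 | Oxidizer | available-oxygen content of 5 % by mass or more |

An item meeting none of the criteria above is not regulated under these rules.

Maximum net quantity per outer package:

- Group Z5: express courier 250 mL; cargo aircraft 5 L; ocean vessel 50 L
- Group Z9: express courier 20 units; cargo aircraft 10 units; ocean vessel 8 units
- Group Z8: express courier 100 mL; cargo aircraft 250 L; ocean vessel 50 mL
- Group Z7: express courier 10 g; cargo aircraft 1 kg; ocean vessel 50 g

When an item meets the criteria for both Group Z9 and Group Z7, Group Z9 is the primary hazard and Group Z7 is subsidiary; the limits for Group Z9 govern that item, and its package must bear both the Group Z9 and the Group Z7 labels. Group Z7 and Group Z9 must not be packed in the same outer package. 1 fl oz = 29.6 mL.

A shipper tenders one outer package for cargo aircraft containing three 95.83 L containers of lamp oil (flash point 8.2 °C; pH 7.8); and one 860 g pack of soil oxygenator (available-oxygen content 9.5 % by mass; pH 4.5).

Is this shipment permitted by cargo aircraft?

No

Flash point 8.2 °C meets the Group Z8 criterion (Flammable Liquid), so the lamp oil is Group Z8.
With available-oxygen content 9.5 % by mass (≥ 5 % by mass), the soil oxygenator falls in Group Z7.
Group Z7 quantity: 860 g.
860 g ≤ 1 kg (cargo aircraft limit, Group Z7) — within limit.
Group Z8 quantity: three 95.83 L containers = 287.49 L.
287.49 L > 250 L (cargo aircraft limit, Group Z8) — over the limit.
The segregation rule (Group Z7 with Group Z9) does not apply to Group Z7 with Group Z8.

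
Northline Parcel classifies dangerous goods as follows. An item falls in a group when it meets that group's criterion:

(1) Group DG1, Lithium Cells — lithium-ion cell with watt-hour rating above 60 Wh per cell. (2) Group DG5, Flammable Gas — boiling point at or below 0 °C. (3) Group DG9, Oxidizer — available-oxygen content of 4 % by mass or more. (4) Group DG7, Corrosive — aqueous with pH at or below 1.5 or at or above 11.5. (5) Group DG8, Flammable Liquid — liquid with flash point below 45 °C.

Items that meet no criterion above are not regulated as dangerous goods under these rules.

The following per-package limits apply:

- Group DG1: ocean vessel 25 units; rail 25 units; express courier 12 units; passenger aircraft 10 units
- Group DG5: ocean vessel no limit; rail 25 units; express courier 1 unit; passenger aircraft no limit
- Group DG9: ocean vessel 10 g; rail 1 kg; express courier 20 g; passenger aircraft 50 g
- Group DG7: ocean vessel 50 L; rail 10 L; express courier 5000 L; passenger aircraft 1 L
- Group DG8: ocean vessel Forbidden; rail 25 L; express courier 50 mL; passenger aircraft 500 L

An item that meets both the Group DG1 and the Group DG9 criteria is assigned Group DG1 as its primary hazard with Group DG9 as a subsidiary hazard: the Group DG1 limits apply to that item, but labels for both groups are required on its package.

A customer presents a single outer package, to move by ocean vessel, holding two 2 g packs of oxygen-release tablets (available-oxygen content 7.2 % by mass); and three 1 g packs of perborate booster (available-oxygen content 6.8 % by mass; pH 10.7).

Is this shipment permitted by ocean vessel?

The oxygen-release tablets have available-oxygen content 7.2 % by mass, which is ≥ 4 % by mass, so they are Group DG9 (Oxidizer).
Perborate booster: available-oxygen content 6.8 % by mass ≥ 4 % by mass → Group DG9 (Oxidizer).
Group DG9 net quantity: (two 2 g packs = 4 g) + (three 1 g packs = 3 g) = 7 g.
That is within the Group DG9 ocean vessel limit of 10 g.

Yes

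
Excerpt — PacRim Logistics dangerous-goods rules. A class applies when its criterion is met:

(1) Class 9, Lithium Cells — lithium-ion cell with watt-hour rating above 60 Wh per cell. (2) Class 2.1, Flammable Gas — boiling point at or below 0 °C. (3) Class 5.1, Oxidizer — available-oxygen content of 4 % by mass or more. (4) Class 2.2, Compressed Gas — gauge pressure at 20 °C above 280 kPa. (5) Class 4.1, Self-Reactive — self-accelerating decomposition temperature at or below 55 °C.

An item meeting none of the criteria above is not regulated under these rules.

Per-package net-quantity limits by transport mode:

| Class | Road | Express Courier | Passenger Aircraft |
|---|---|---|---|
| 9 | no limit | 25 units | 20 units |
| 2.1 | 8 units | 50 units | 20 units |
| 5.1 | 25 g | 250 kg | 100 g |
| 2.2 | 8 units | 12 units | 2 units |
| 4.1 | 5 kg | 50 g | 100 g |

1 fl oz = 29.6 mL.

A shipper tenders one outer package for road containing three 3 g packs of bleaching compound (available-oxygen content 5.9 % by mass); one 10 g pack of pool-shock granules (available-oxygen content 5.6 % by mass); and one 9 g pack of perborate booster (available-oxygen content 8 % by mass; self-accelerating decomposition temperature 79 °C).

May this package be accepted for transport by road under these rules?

With available-oxygen content 5.9 % by mass (≥ 4 % by mass), the bleaching compound falls in Class 5.1.
Pool-shock granules: available-oxygen content 5.6 % by mass ≥ 4 % by mass → Class 5.1 (Oxidizer).
Available-oxygen content 8 % by mass meets the Class 5.1 criterion (Oxidizer), so the perborate booster is Class 5.1.
Total Class 5.1: (three 3 g packs = 9 g) + 10 g + 9 g = 28 g.
That exceeds the Class 5.1 road limit of 25 g.

No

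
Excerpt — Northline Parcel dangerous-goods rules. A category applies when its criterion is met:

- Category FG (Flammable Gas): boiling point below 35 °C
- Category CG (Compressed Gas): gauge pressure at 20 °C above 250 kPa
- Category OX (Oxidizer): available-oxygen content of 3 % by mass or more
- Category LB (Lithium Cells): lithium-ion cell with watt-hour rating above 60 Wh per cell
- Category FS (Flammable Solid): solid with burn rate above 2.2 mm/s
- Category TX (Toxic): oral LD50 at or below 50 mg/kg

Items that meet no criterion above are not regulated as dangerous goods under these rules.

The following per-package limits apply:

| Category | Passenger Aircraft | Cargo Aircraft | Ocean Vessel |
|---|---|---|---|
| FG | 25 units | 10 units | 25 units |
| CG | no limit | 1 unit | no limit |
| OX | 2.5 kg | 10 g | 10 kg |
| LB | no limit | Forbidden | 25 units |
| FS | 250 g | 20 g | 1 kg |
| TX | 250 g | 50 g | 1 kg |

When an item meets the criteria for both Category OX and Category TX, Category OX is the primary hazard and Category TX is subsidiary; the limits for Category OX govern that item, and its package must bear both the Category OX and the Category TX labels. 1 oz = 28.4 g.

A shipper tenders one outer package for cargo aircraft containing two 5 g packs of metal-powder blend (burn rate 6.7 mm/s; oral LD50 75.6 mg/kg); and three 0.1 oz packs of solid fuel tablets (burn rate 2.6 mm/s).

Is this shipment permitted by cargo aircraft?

Yes

Metal-powder blend: burn rate 6.7 mm/s > 2.2 mm/s → Category FS (Flammable Solid).
The solid fuel tablets have burn rate 2.6 mm/s, which is > 2.2 mm/s, so they are Category FS (Flammable Solid).
Category FS net quantity: (two 5 g packs = 10 g) + (three 0.1 oz packs = 8.52 g) = 18.52 g.
18.52 g is within the cargo aircraft limit of 20 g for Category FS.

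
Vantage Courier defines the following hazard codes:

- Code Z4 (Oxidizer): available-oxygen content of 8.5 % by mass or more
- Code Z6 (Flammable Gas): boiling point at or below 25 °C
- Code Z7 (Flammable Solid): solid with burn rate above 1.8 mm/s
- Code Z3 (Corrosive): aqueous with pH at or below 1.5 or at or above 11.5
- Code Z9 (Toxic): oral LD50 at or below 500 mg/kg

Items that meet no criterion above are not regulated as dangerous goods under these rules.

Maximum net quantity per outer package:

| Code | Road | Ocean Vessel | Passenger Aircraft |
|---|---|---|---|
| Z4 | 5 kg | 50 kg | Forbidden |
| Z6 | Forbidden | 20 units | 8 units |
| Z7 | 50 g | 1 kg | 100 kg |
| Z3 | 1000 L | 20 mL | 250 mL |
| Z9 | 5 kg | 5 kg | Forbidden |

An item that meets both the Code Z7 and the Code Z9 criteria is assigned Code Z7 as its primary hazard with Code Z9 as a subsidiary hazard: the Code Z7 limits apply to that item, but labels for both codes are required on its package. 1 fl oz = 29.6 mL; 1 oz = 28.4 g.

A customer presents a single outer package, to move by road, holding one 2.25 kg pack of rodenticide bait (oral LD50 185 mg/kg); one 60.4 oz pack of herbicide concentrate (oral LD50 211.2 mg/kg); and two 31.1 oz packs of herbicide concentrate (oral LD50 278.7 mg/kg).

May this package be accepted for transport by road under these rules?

Rodenticide bait: oral LD50 185 mg/kg ≤ 500 mg/kg → Code Z9 (Toxic).
Oral LD50 211.2 mg/kg meets the Code Z9 criterion (Toxic), so the herbicide concentrate is Code Z9.
Oral LD50 278.7 mg/kg meets the Code Z9 criterion (Toxic), so the herbicide concentrate is Code Z9.
Total Code Z9: 2.25 kg + (one 60.4 oz pack = 1715.36 g) + (two 31.1 oz packs = 1766.48 g) = 5731.84 g.
That exceeds the Code Z9 road limit of 5 kg.

No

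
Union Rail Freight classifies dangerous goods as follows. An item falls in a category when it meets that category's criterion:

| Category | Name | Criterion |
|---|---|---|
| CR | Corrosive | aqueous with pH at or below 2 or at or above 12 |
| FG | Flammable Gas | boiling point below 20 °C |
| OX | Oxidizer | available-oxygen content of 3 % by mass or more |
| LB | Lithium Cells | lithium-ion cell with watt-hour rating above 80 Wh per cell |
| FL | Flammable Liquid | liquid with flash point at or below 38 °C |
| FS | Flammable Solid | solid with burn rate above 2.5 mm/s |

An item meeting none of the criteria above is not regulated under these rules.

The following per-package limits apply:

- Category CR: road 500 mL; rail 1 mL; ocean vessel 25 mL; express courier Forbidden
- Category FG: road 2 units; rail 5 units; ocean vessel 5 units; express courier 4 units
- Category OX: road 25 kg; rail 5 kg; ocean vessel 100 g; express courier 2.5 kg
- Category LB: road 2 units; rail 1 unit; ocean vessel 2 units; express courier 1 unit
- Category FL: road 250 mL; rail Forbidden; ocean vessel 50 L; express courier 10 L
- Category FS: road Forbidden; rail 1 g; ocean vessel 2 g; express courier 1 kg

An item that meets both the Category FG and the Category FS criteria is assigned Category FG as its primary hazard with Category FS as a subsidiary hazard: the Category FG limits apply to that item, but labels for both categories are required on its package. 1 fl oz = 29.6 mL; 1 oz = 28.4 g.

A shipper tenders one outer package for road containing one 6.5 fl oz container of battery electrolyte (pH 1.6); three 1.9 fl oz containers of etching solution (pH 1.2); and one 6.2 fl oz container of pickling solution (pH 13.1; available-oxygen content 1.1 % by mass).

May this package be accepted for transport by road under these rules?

No

pH 1.6 meets the Category CR criterion (Corrosive), so the battery electrolyte is Category CR.
Etching solution: pH 1.2 ≤ 2 → Category CR (Corrosive).
With pH 13.1 (≥ 12), the pickling solution falls in Category CR.
Total Category CR: (one 6.5 fl oz container = 192.4 mL) + (three 1.9 fl oz containers = 168.72 mL) + (one 6.2 fl oz container = 183.52 mL) = 544.64 mL.
544.64 mL exceeds the road limit of 500 mL for Category CR.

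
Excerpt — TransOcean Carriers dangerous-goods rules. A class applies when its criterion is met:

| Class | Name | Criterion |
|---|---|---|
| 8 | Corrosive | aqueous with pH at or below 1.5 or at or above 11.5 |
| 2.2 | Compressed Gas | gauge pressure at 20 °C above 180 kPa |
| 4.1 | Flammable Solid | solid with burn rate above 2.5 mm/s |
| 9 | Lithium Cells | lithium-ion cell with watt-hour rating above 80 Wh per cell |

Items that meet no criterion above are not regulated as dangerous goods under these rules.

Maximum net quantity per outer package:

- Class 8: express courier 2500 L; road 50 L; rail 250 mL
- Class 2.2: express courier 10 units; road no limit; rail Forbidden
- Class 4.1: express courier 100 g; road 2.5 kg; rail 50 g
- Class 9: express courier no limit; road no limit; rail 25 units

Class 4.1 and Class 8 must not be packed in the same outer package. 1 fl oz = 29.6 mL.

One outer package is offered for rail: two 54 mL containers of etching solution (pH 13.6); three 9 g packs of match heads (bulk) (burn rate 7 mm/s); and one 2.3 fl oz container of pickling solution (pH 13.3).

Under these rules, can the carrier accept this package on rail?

Etching solution: pH 13.6 ≥ 11.5 → Class 8 (Corrosive).
Burn rate 7 mm/s meets the Class 4.1 criterion (Flammable Solid), so the match heads (bulk) are Class 4.1.
Pickling solution: pH 13.3 ≥ 11.5 → Class 8 (Corrosive).
Class 4.1 quantity: three 9 g packs = 27 g.
That is within the Class 4.1 rail limit of 50 g.
Total Class 8: (two 54 mL containers = 108 mL) + (one 2.3 fl oz container = 68.08 mL) = 176.08 mL.
That is within the Class 8 rail limit of 250 mL.
Class 4.1 and Class 8 may not share an outer package.

No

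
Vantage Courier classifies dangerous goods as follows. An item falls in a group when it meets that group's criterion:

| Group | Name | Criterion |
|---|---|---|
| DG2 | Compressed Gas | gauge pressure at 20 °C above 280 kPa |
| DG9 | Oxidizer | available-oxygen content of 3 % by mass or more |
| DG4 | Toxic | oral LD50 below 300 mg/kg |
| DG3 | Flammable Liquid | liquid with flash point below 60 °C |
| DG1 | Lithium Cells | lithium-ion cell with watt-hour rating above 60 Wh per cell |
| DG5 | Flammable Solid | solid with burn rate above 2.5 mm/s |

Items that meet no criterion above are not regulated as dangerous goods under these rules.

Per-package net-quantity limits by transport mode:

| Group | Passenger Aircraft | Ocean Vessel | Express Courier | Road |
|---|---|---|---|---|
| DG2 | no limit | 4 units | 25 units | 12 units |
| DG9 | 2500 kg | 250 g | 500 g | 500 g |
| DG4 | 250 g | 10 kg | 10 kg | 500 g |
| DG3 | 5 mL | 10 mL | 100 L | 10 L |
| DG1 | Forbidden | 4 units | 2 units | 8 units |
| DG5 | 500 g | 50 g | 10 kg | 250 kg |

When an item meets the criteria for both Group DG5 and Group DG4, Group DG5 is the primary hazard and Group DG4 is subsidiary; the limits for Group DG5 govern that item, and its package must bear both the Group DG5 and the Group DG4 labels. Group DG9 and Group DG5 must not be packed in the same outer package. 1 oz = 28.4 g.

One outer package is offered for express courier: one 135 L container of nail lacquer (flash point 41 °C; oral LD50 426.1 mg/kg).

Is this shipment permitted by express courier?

No

Nail lacquer: flash point 41 °C < 60 °C → Group DG3 (Flammable Liquid).
Group DG3 quantity: 135 L.
135 L exceeds the express courier limit of 100 L for Group DG3.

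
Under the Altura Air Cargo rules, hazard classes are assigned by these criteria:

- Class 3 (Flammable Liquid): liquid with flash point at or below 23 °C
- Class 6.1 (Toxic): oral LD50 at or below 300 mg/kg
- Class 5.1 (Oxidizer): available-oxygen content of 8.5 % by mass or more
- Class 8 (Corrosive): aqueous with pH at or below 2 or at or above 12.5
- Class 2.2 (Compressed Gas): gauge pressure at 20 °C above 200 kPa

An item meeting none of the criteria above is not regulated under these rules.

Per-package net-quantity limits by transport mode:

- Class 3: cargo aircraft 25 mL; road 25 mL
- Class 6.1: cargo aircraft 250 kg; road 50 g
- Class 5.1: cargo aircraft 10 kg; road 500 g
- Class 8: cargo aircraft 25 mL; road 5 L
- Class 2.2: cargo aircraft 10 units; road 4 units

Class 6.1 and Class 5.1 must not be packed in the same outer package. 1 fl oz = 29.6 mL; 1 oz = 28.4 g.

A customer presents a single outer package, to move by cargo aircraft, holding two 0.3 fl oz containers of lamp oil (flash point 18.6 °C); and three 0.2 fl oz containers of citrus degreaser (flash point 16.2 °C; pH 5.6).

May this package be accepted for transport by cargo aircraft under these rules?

No

Lamp oil: flash point 18.6 °C ≤ 23 °C → Class 3 (Flammable Liquid).
Flash point 16.2 °C meets the Class 3 criterion (Flammable Liquid), so the citrus degreaser is Class 3.
Total Class 3: (two 0.3 fl oz containers = 17.76 mL) + (three 0.2 fl oz containers = 17.76 mL) = 35.52 mL.
35.52 mL exceeds the cargo aircraft limit of 25 mL for Class 3.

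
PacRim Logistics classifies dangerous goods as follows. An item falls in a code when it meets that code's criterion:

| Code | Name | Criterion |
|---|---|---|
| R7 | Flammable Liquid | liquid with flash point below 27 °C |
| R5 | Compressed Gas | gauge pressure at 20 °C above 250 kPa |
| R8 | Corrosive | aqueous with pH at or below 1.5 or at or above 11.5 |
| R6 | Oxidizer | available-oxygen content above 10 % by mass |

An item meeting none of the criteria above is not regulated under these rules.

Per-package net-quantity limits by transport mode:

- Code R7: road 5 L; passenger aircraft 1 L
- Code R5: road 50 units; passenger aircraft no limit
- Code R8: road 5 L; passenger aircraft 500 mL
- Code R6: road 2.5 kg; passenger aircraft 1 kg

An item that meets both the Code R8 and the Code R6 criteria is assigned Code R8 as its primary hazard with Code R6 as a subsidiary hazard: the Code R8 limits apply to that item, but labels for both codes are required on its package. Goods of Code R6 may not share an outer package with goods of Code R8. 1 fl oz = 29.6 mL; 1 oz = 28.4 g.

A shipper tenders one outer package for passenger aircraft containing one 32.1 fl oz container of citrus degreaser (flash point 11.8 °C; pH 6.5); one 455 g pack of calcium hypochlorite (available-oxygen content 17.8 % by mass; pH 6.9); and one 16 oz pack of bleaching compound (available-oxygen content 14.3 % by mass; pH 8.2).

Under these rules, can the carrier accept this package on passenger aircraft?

Yes

With flash point 11.8 °C (< 27 °C), the citrus degreaser falls in Code R7.
The calcium hypochlorite has available-oxygen content 17.8 % by mass, which is > 10 % by mass, so it is Code R6 (Oxidizer).
Bleaching compound: available-oxygen content 14.3 % by mass > 10 % by mass → Code R6 (Oxidizer).
Code R7 quantity: one 32.1 fl oz container = 950.16 mL.
950.16 mL ≤ 1 L (passenger aircraft limit, Code R7) — within limit.
Total Code R6: 455 g + (one 16 oz pack = 454.4 g) = 909.4 g.
That is within the Code R6 passenger aircraft limit of 1 kg.
The segregation rule (Code R6 with Code R8) does not apply to Code R7 with Code R6.
Every hazard code is within its passenger aircraft limit and no segregation rule is violated.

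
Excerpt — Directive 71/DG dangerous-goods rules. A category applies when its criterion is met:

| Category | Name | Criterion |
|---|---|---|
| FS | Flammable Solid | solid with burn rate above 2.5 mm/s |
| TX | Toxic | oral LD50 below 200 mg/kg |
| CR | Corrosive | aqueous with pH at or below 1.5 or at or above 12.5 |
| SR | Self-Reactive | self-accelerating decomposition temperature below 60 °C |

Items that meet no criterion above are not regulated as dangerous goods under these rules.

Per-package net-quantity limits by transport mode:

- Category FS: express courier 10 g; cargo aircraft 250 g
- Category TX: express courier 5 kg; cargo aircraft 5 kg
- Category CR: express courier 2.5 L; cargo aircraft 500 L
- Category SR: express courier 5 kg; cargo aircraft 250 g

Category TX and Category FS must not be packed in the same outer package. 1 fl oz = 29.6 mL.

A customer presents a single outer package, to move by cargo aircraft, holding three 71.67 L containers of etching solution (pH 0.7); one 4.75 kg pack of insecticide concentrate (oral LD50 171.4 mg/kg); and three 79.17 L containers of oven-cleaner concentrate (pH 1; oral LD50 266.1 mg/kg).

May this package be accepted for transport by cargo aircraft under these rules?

Yes

The etching solution has pH 0.7, which is ≤ 1.5, so it is Category CR (Corrosive).
The insecticide concentrate has oral LD50 171.4 mg/kg, which is < 200 mg/kg, so it is Category TX (Toxic).
The oven-cleaner concentrate has pH 1, which is ≤ 1.5, so it is Category CR (Corrosive).
Category TX quantity: 4.75 kg.
4.75 kg is within the cargo aircraft limit of 5 kg for Category TX.
Total Category CR: (three 71.67 L containers = 215.01 L) + (three 79.17 L containers = 237.51 L) = 452.52 L.
452.52 L ≤ 500 L (cargo aircraft limit, Category CR) — within limit.
The segregation rule (Category TX with Category FS) does not apply to Category TX with Category CR.
Every hazard category is within its cargo aircraft limit and no segregation rule is violated.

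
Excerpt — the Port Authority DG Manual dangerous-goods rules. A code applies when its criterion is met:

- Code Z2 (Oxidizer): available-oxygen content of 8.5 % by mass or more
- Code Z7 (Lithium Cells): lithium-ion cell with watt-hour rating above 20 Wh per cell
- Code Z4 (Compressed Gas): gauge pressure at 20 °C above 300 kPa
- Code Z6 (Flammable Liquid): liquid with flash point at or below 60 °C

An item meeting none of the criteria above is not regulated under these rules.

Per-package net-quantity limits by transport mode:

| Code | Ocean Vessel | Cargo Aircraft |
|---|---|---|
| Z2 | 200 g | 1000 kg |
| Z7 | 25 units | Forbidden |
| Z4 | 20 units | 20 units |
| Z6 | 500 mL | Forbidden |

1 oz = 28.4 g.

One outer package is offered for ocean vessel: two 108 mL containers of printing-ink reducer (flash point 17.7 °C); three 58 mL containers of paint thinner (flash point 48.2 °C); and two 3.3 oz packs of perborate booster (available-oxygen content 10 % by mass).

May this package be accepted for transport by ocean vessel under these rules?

Flash point 17.7 °C meets the Code Z6 criterion (Flammable Liquid), so the printing-ink reducer is Code Z6.
Flash point 48.2 °C meets the Code Z6 criterion (Flammable Liquid), so the paint thinner is Code Z6.
Available-oxygen content 10 % by mass meets the Code Z2 criterion (Oxidizer), so the perborate booster is Code Z2.
Total Code Z6: (two 108 mL containers = 216 mL) + (three 58 mL containers = 174 mL) = 390 mL.
That is within the Code Z6 ocean vessel limit of 500 mL.
Code Z2 quantity: two 3.3 oz packs = 187.44 g.
That is within the Code Z2 ocean vessel limit of 200 g.
Every hazard code is within its ocean vessel limit and no segregation rule is violated.

Yes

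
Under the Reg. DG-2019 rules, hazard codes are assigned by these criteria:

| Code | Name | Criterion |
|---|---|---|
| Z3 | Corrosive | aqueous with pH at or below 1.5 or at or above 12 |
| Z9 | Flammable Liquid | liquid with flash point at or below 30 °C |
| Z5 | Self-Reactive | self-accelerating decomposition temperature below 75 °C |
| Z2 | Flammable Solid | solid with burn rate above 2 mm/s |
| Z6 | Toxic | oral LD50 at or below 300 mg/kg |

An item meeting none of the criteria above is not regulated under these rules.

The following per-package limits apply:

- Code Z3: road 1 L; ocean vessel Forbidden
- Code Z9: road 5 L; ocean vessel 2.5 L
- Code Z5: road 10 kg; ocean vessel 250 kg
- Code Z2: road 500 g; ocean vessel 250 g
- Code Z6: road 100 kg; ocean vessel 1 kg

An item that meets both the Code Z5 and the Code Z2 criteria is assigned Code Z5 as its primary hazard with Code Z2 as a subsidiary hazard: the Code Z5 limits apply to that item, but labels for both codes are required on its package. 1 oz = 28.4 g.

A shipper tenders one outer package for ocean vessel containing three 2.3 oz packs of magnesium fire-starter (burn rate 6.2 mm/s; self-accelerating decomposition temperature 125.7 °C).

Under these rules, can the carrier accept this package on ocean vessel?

Magnesium fire-starter: burn rate 6.2 mm/s > 2 mm/s → Code Z2 (Flammable Solid).
Code Z2 quantity: three 2.3 oz packs = 195.96 g.
That is within the Code Z2 ocean vessel limit of 250 g.

Yes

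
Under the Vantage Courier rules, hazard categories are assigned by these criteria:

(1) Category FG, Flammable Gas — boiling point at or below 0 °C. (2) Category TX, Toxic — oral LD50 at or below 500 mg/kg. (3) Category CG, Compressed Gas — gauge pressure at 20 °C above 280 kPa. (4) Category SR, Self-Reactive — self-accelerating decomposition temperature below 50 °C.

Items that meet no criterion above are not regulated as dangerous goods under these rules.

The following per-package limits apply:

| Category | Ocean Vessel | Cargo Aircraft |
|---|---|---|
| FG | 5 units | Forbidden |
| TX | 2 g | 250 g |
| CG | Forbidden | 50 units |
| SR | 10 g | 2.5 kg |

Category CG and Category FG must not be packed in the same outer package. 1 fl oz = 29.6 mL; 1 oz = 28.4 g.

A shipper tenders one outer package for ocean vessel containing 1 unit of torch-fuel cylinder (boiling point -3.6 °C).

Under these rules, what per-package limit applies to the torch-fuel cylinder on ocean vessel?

Boiling point -3.6 °C meets the Category FG criterion (Flammable Gas), so the torch-fuel cylinder is Category FG.
The ocean vessel limit for Category FG is 5 units.

5 units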